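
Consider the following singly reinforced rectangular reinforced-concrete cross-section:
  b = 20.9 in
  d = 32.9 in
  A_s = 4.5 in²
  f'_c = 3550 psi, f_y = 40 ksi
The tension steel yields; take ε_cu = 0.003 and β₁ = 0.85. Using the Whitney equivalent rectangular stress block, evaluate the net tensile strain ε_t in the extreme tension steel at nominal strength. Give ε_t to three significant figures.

a = A_s f_y/(0.85 f'_c b) = 2.854 in.
β₁ = 0.85, so c = a/β₁ = 2.854/0.85 = 3.358 in.
From the linear strain diagram with ε_cu = 0.003: ε_t = 0.003 (d − c)/c = 0.003 × (32.9 − 3.358)/3.358 = 0.0264.
Since ε_t ≥ 0.005, the section is tension-controlled.

ε_t ≈ 0.0264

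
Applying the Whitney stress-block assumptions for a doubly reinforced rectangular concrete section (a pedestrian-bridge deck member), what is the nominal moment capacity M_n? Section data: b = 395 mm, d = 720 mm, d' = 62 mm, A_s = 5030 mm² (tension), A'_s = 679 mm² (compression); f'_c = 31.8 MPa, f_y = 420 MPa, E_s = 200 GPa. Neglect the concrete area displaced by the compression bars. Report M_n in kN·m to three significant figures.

M_n ≈ 1350 kN·m

Assume both tension and compression steel yield.
Net tension couple steel: A_s − A'_s = 4351 mm².
a = (A_s − A'_s) f_y / (0.85 f'_c b) = 1827420/(0.85 × 31.8 × 395) = 171.16 mm.
c = a/β₁ = 171.16/0.823 = 207.97 mm; ε'_s = 0.003(c − d')/c = 0.0021 ≥ f_y/E_s = 0.0021, so compression steel does yield.
M_n = (A_s − A'_s) f_y (d − a/2) + A'_s f_y (d − d') = [1827420 × (720 − 85.58) + 285180 × (720 − 62)] × 10⁻⁶ = 1159.35 + 187.65 = 1347.00 kN·m.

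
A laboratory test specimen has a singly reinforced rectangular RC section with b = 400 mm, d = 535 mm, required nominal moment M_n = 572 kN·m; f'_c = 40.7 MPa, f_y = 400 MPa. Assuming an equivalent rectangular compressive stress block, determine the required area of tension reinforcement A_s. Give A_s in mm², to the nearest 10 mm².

A_s ≈ 2900 mm²

With M_n = 0.85 f'_c a b (d − a/2), solve the quadratic for a:
a = d − √(d² − 2M_n/(0.85 f'_c b)) = 535 − √(535² − 2 × 572×10⁶/(0.85 × 40.7 × 400)) = 83.83 mm.
A_s = 0.85 f'_c a b / f_y = 0.85 × 40.7 × 83.83 × 400 / 400 = 2900.1 mm².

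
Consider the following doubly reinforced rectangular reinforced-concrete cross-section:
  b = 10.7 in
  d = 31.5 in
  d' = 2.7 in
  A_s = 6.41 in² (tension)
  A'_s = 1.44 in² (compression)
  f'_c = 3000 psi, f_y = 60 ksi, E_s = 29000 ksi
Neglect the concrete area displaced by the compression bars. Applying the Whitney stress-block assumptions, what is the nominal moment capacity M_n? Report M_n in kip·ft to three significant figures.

M_n ≈ 854 kip·ft

Assume both steels yield.
a = (A_s − A'_s) f_y/(0.85 f'_c b) = (6.41 − 1.44) × 60/(0.85 × 3 × 10.7) = 10.929 in.
c = a/β₁ = 10.929/0.85 = 12.858 in; ε'_s = 0.003(c − d')/c = 0.0024 ≥ ε_y = 0.0021, so the compression steel yields.
M_n = (A_s − A'_s) f_y (d − a/2) + A'_s f_y (d − d') = 298.2 × (31.5 − 5.4645) + 86.4 × (31.5 − 2.7) = 7763.8 + 2488.3 = 10252.1 kip·in = 10252.1/12 = 854.34 kip·ft.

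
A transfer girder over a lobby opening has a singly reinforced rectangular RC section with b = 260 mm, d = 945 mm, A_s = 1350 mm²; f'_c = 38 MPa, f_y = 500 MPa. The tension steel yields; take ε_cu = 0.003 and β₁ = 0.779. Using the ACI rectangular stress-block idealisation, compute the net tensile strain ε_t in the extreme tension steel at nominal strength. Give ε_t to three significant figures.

ε_t ≈ 0.0245

a = A_s f_y/(0.85 f'_c b) = 80.38 mm.
β₁ = 0.779, so c = a/β₁ = 80.38/0.779 = 103.18 mm.
From the linear strain diagram with ε_cu = 0.003: ε_t = 0.003 (d − c)/c = 0.003 × (945 − 103.18)/103.18 = 0.0245.
Since ε_t ≥ 0.005, the section is tension-controlled.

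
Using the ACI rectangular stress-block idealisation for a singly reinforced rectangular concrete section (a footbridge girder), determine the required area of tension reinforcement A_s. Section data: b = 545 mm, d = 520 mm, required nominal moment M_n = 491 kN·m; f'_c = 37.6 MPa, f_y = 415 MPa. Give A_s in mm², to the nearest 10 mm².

With M_n = 0.85 f'_c a b (d − a/2), solve the quadratic for a:
a = d − √(d² − 2M_n/(0.85 f'_c b)) = 520 − √(520² − 2 × 491×10⁶/(0.85 × 37.6 × 545)) = 57.37 mm.
A_s = 0.85 f'_c a b / f_y = 0.85 × 37.6 × 57.37 × 545 / 415 = 2407.9 mm².

A_s ≈ 2410 mm²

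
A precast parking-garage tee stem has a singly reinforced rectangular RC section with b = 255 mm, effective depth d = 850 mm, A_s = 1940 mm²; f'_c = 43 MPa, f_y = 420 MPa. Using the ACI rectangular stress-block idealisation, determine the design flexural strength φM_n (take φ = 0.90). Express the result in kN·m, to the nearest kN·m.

T = A_s f_y = 1940 × 420 = 814800 N = 814.8 kN.
From C = T: a = T/(0.85 f'_c b) = 814800/(0.85 × 43 × 255) = 87.42 mm.
M_n = T(d − a/2) = 814.8 kN × (850 − 43.71) mm = 656.97 kN·m.
φM_n = 0.90 × 656.97 = 591.27 kN·m.

φM_n ≈ 591 kN·m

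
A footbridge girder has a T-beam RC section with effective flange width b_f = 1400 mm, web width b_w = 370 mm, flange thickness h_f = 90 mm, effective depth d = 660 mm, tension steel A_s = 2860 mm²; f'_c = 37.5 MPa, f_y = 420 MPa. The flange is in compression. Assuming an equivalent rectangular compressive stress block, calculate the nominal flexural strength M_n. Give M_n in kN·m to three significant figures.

M_n ≈ 777 kN·m

Tension: T = A_s f_y = 2860 × 420 = 1201200 N.
Try a within the flange: a = T/(0.85 f'_c b_f) = 1201200/(0.85 × 37.5 × 1400) = 26.92 mm.
Since a = 26.92 ≤ h_f = 90 mm, the stress block lies entirely in the flange; analyse as a rectangular beam of width b_f.
M_n = T(d − a/2) = 1201200 × (660 − 13.46) = 776.62 × 10⁶ N·mm.
M_n = 776.62 kN·m.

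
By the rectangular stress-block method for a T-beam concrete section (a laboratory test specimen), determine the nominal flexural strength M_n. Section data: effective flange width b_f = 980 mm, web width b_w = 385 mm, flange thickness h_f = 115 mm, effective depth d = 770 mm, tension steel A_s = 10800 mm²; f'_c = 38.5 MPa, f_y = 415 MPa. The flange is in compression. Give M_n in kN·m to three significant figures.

M_n ≈ 3120 kN·m

Tension: T = A_s f_y = 10800 × 415 = 4482000 N.
Try a within the flange: a = T/(0.85 f'_c b_f) = 4482000/(0.85 × 38.5 × 980) = 139.75 mm.
a = 139.75 > h_f = 115 mm: the block extends into the web. Split into flange-overhang and web parts.
C_f = 0.85 f'_c (b_f − b_w) h_f = 0.85 × 38.5 × (980 − 385) × 115 = 2239208 N.
Remaining web compression depth: a_w = (T − C_f)/(0.85 f'_c b_w) = (4482000 − 2239208)/(0.85 × 38.5 × 385) = 178.01 mm.
M_n = C_f(d − h_f/2) + (T − C_f)(d − a_w/2) = 2239208 × (770 − 57.5) + 2242792 × (770 − 89.005) = 1595.44 + 1527.33 = 3122.77 × 10⁶ N·mm.
M_n = 3122.77 kN·m.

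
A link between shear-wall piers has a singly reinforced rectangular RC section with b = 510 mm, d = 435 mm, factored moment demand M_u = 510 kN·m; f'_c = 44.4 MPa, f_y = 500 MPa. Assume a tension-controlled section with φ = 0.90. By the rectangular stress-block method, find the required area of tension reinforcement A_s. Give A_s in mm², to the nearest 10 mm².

M_n = M_u/φ = 510/0.90 = 566.667 kN·m.
With M_n = 0.85 f'_c a b (d − a/2), solve the quadratic for a:
a = d − √(d² − 2M_n/(0.85 f'_c b)) = 435 − √(435² − 2 × 566.667×10⁶/(0.85 × 44.4 × 510)) = 73.97 mm.
A_s = 0.85 f'_c a b / f_y = 0.85 × 44.4 × 73.97 × 510 / 500 = 2847.5 mm².

A_s ≈ 2850 mm²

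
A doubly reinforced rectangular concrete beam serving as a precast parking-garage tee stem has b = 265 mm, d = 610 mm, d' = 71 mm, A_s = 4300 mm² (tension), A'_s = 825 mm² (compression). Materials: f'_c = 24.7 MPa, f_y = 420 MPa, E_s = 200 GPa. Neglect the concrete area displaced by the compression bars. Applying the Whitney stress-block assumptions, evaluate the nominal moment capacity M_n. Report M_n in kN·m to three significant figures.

M_n ≈ 886 kN·m

Assume both tension and compression steel yield.
Net tension couple steel: A_s − A'_s = 3475 mm².
a = (A_s − A'_s) f_y / (0.85 f'_c b) = 1459500/(0.85 × 24.7 × 265) = 262.33 mm.
c = a/β₁ = 262.33/0.85 = 308.62 mm; ε'_s = 0.003(c − d')/c = 0.0023 ≥ f_y/E_s = 0.0021, so compression steel does yield.
M_n = (A_s − A'_s) f_y (d − a/2) + A'_s f_y (d − d') = [1459500 × (610 − 131.165) + 346500 × (610 − 71)] × 10⁻⁶ = 698.86 + 186.76 = 885.62 kN·m.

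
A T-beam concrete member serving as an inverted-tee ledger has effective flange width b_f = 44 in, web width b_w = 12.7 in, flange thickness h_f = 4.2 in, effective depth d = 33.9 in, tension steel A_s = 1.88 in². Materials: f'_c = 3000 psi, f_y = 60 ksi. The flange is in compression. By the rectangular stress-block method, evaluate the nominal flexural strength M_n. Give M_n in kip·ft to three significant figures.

M_n ≈ 314 kip·ft

Tension: T = A_s f_y = 1.88 × 60 = 112.8 kips.
Try a within the flange: a = T/(0.85 f'_c b_f) = 112.8/(0.85 × 3 × 44) = 1.005 in.
Since a = 1.005 ≤ h_f = 4.2 in, the stress block lies entirely in the flange; analyse as a rectangular beam of width b_f.
M_n = T(d − a/2) = 112.8 × (33.9 − 0.5025) = 3767.2 kip·in.
M_n = 3767.2/12 = 313.93 kip·ft.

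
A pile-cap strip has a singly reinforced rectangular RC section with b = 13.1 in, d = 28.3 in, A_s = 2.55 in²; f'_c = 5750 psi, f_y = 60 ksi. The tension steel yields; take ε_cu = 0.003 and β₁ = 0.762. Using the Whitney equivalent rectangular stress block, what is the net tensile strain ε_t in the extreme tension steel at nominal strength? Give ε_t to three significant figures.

a = A_s f_y/(0.85 f'_c b) = 2.390 in.
β₁ = 0.762, so c = a/β₁ = 2.390/0.762 = 3.136 in.
From the linear strain diagram with ε_cu = 0.003: ε_t = 0.003 (d − c)/c = 0.003 × (28.3 − 3.136)/3.136 = 0.0241.
Since ε_t ≥ 0.005, the section is tension-controlled.

ε_t ≈ 0.0241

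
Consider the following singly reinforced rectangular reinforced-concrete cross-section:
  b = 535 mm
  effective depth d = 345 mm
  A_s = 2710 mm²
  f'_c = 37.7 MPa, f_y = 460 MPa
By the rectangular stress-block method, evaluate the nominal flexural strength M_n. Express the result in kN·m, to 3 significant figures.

T = A_s f_y = 2710 × 460 = 1246600 N = 1246.6 kN.
From C = T: a = T/(0.85 f'_c b) = 1246600/(0.85 × 37.7 × 535) = 72.71 mm.
M_n = T(d − a/2) = 1246.6 kN × (345 − 36.355) mm = 384.76 kN·m.

M_n ≈ 385 kN·m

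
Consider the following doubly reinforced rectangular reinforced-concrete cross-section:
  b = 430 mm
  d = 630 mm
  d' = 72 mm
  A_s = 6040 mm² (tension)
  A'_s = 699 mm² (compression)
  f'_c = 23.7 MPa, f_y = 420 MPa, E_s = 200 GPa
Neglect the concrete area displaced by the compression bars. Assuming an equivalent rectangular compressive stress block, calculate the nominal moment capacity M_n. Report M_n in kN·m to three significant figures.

M_n ≈ 1290 kN·m

Assume both tension and compression steel yield.
Net tension couple steel: A_s − A'_s = 5341 mm².
a = (A_s − A'_s) f_y / (0.85 f'_c b) = 2243220/(0.85 × 23.7 × 430) = 258.96 mm.
c = a/β₁ = 258.96/0.85 = 304.66 mm; ε'_s = 0.003(c − d')/c = 0.0023 ≥ f_y/E_s = 0.0021, so compression steel does yield.
M_n = (A_s − A'_s) f_y (d − a/2) + A'_s f_y (d − d') = [2243220 × (630 − 129.48) + 293580 × (630 − 72)] × 10⁻⁶ = 1122.78 + 163.82 = 1286.60 kN·m.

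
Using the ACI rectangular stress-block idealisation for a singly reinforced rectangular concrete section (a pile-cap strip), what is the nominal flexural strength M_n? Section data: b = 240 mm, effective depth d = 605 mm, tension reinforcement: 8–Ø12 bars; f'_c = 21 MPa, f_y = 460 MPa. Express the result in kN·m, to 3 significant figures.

A_s = 8 × 113 = 904 mm².
T = A_s f_y = 904 × 460 = 415840 N = 415.84 kN.
From C = T: a = T/(0.85 f'_c b) = 415840/(0.85 × 21 × 240) = 97.07 mm.
M_n = T(d − a/2) = 415.84 kN × (605 − 48.535) mm = 231.40 kN·m.

M_n ≈ 231 kN·m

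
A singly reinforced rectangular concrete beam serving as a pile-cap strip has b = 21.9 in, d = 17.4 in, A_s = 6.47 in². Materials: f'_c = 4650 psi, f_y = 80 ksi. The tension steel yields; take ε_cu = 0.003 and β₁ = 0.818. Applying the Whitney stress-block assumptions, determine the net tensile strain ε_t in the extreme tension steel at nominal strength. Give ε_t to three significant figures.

a = A_s f_y/(0.85 f'_c b) = 5.980 in.
β₁ = 0.818, so c = a/β₁ = 5.980/0.818 = 7.311 in.
From the linear strain diagram with ε_cu = 0.003: ε_t = 0.003 (d − c)/c = 0.003 × (17.4 − 7.311)/7.311 = 0.00414.
ε_t is between 0.004 and 0.005 — transition zone.

ε_t ≈ 0.00414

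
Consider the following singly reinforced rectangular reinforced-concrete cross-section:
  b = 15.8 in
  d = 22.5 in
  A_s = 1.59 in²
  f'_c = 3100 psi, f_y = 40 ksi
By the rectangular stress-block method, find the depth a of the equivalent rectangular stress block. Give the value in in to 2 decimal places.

a ≈ 1.53 in

T = A_s f_y = 1.59 × 40 = 63.6 kips.
a = T/(0.85 f'_c b) = 63.6/(0.85 × 3.1 × 15.8) = 1.53 in.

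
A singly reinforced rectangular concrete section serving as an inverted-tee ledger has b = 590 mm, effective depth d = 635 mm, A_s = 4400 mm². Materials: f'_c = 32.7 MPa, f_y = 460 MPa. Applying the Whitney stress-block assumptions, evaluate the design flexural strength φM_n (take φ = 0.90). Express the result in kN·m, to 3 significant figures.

T = A_s f_y = 4400 × 460 = 2024000 N = 2024 kN.
From C = T: a = T/(0.85 f'_c b) = 2024000/(0.85 × 32.7 × 590) = 123.42 mm.
M_n = T(d − a/2) = 2024 kN × (635 − 61.71) mm = 1160.34 kN·m.
φM_n = 0.90 × 1160.34 = 1044.31 kN·m.

φM_n ≈ 1040 kN·m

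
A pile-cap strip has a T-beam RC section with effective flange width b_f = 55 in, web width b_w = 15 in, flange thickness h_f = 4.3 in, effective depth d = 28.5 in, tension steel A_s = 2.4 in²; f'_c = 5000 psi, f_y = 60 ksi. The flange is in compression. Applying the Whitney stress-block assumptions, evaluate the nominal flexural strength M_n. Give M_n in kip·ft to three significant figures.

M_n ≈ 338 kip·ft

Tension: T = A_s f_y = 2.4 × 60 = 144 kips.
Try a within the flange: a = T/(0.85 f'_c b_f) = 144/(0.85 × 5 × 55) = 0.616 in.
Since a = 0.616 ≤ h_f = 4.3 in, the stress block lies entirely in the flange; analyse as a rectangular beam of width b_f.
M_n = T(d − a/2) = 144 × (28.5 − 0.308) = 4059.6 kip·in.
M_n = 4059.6/12 = 338.30 kip·ft.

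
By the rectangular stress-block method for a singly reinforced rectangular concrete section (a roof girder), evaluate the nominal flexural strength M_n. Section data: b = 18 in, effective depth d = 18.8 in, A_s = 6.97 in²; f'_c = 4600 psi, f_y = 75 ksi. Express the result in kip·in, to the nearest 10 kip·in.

M_n ≈ 7890 kip·in

T = A_s f_y = 6.97 × 75 = 522.75 kips.
a = T/(0.85 f'_c b) = 522.75/(0.85 × 4.6 × 18) = 7.428 in.
M_n = T(d − a/2) = 522.75 × (18.8 − 3.714) = 7886.2 kip·in.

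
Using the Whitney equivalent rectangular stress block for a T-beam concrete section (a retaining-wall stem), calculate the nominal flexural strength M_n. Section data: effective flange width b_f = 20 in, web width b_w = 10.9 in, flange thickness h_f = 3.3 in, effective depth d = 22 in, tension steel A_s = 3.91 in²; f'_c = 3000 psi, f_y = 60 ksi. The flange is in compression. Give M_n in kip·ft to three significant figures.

Tension: T = A_s f_y = 3.91 × 60 = 234.6 kips.
Try a within the flange: a = T/(0.85 f'_c b_f) = 234.6/(0.85 × 3 × 20) = 4.600 in.
a = 4.600 > h_f = 3.3 in: the block extends into the web. Split into flange-overhang and web parts.
C_f = 0.85 f'_c (b_f − b_w) h_f = 0.85 × 3 × (20 − 10.9) × 3.3 = 76.6 kips.
Remaining web compression depth: a_w = (T − C_f)/(0.85 f'_c b_w) = (234.6 − 76.6)/(0.85 × 3 × 10.9) = 5.684 in.
M_n = C_f(d − h_f/2) + (T − C_f)(d − a_w/2) = 76.6 × (22 − 1.65) + 158 × (22 − 2.842) = 1558.8 + 3027.0 = 4585.8 kip·in.
M_n = 4585.8/12 = 382.15 kip·ft.

M_n ≈ 382 kip·ft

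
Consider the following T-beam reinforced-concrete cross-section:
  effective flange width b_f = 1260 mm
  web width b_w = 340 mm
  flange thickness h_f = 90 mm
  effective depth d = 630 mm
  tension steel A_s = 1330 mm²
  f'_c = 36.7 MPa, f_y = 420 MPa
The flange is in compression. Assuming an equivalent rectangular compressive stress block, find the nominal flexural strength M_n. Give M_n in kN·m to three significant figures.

M_n ≈ 348 kN·m

Tension: T = A_s f_y = 1330 × 420 = 558600 N.
Try a within the flange: a = T/(0.85 f'_c b_f) = 558600/(0.85 × 36.7 × 1260) = 14.21 mm.
Since a = 14.21 ≤ h_f = 90 mm, the stress block lies entirely in the flange; analyse as a rectangular beam of width b_f.
M_n = T(d − a/2) = 558600 × (630 − 7.105) = 347.95 × 10⁶ N·mm.
M_n = 347.95 kN·m.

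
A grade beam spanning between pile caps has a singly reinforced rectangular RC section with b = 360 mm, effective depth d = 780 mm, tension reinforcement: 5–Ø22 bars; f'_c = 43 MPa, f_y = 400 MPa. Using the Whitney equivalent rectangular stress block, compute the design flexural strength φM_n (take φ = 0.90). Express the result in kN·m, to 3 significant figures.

φM_n ≈ 514 kN·m

A_s = 5 × 380 = 1900 mm².
T = A_s f_y = 1900 × 400 = 760000 N = 760 kN.
From C = T: a = T/(0.85 f'_c b) = 760000/(0.85 × 43 × 360) = 57.76 mm.
M_n = T(d − a/2) = 760 kN × (780 − 28.88) mm = 570.85 kN·m.
φM_n = 0.90 × 570.85 = 513.77 kN·m.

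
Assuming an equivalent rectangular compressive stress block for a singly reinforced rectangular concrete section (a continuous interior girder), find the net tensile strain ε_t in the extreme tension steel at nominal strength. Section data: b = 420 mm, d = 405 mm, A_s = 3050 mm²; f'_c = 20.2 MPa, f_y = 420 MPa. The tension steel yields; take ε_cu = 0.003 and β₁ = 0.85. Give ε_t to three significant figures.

ε_t ≈ 0.00281

a = A_s f_y/(0.85 f'_c b) = 177.64 mm.
β₁ = 0.85, so c = a/β₁ = 177.64/0.85 = 208.99 mm.
From the linear strain diagram with ε_cu = 0.003: ε_t = 0.003 (d − c)/c = 0.003 × (405 − 208.99)/208.99 = 0.00281.
ε_t < 0.004 — the section is over-reinforced for flexure under ACI limits.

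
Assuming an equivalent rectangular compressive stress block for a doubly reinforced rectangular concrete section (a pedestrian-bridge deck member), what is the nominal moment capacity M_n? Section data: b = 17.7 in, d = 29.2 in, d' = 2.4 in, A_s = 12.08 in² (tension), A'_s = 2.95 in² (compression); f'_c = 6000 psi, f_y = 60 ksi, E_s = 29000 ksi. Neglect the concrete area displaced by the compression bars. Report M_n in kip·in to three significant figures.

M_n ≈ 19100 kip·in

Assume both steels yield.
a = (A_s − A'_s) f_y/(0.85 f'_c b) = (12.08 − 2.95) × 60/(0.85 × 6 × 17.7) = 6.068 in.
c = a/β₁ = 6.068/0.75 = 8.091 in; ε'_s = 0.003(c − d')/c = 0.0021 ≥ ε_y = 0.0021, so the compression steel yields.
M_n = (A_s − A'_s) f_y (d − a/2) + A'_s f_y (d − d') = 547.8 × (29.2 − 3.034) + 177 × (29.2 − 2.4) = 14333.7 + 4743.6 = 19077.3 kip·in.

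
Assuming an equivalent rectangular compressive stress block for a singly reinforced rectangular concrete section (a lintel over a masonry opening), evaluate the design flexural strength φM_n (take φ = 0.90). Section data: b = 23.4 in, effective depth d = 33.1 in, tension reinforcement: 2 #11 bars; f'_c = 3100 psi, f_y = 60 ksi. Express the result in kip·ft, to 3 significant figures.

A_s = 2 × 1.56 = 3.12 in².
T = A_s f_y = 3.12 × 60 = 187.2 kips.
a = T/(0.85 f'_c b) = 187.2/(0.85 × 3.1 × 23.4) = 3.036 in.
M_n = T(d − a/2) = 187.2 × (33.1 − 1.518) = 5912.2 kip·in = 5912.2/12 = 492.68 kip·ft.
φM_n = 0.90 × 492.68 = 443.41 kip·ft.

φM_n ≈ 443 kip·ft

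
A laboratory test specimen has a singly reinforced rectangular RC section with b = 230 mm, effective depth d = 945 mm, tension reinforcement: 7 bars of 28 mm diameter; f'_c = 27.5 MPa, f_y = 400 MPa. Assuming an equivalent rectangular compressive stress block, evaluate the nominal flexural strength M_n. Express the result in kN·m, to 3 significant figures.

A_s = 7 × 616 = 4312 mm².
T = A_s f_y = 4312 × 400 = 1724800 N = 1724.8 kN.
From C = T: a = T/(0.85 f'_c b) = 1724800/(0.85 × 27.5 × 230) = 320.82 mm.
M_n = T(d − a/2) = 1724.8 kN × (945 − 160.41) mm = 1353.26 kN·m.

M_n ≈ 1350 kN·m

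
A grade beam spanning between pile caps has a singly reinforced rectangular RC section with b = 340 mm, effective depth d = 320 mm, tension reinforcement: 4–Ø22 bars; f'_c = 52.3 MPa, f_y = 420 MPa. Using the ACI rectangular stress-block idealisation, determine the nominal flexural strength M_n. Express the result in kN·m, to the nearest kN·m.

A_s = 4 × 380 = 1520 mm².
T = A_s f_y = 1520 × 420 = 638400 N = 638.4 kN.
From C = T: a = T/(0.85 f'_c b) = 638400/(0.85 × 52.3 × 340) = 42.24 mm.
M_n = T(d − a/2) = 638.4 kN × (320 − 21.12) mm = 190.80 kN·m.

M_n ≈ 191 kN·m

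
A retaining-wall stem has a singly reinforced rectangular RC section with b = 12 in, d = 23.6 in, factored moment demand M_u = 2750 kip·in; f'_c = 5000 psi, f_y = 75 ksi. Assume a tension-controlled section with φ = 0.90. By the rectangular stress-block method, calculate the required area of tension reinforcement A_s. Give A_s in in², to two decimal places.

A_s ≈ 1.83 in²

M_n = M_u/φ = 2750/0.90 = 3055.56 kip·in.
From M_n = 0.85 f'_c a b (d − a/2):
a = d − √(d² − 2M_n/(0.85 f'_c b)) = 23.6 − √(23.6² − 2 × 3055.56/(0.85 × 5 × 12)) = 2.692 in.
A_s = 0.85 f'_c a b / f_y = 0.85 × 5 × 2.692 × 12 / 75 = 1.831 in².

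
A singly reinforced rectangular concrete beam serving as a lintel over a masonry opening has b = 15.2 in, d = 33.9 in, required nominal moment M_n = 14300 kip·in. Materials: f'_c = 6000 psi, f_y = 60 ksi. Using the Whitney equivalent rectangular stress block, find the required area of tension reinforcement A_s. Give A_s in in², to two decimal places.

A_s ≈ 7.71 in²

From M_n = 0.85 f'_c a b (d − a/2):
a = d − √(d² − 2M_n/(0.85 f'_c b)) = 33.9 − √(33.9² − 2 × 14300/(0.85 × 6 × 15.2)) = 5.967 in.
A_s = 0.85 f'_c a b / f_y = 0.85 × 6 × 5.967 × 15.2 / 60 = 7.709 in².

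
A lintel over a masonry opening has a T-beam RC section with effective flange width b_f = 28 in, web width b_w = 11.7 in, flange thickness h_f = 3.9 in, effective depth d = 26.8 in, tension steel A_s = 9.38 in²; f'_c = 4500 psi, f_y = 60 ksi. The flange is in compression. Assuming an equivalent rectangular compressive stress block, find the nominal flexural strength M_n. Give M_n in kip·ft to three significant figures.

M_n ≈ 1120 kip·ft

Tension: T = A_s f_y = 9.38 × 60 = 562.8 kips.
Try a within the flange: a = T/(0.85 f'_c b_f) = 562.8/(0.85 × 4.5 × 28) = 5.255 in.
a = 5.255 > h_f = 3.9 in: the block extends into the web. Split into flange-overhang and web parts.
C_f = 0.85 f'_c (b_f − b_w) h_f = 0.85 × 4.5 × (28 − 11.7) × 3.9 = 243.2 kips.
Remaining web compression depth: a_w = (T − C_f)/(0.85 f'_c b_w) = (562.8 − 243.2)/(0.85 × 4.5 × 11.7) = 7.142 in.
M_n = C_f(d − h_f/2) + (T − C_f)(d − a_w/2) = 243.2 × (26.8 − 1.95) + 319.6 × (26.8 − 3.571) = 6043.5 + 7424.0 = 13467.5 kip·in.
M_n = 13467.5/12 = 1122.29 kip·ft.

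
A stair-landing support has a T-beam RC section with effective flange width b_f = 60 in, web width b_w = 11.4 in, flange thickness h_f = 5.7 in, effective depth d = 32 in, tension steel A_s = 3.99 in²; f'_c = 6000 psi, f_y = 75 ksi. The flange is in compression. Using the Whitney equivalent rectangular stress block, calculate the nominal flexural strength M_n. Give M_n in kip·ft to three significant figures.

M_n ≈ 786 kip·ft

Tension: T = A_s f_y = 3.99 × 75 = 299.25 kips.
Try a within the flange: a = T/(0.85 f'_c b_f) = 299.25/(0.85 × 6 × 60) = 0.978 in.
Since a = 0.978 ≤ h_f = 5.7 in, the stress block lies entirely in the flange; analyse as a rectangular beam of width b_f.
M_n = T(d − a/2) = 299.25 × (32 − 0.489) = 9429.7 kip·in.
M_n = 9429.7/12 = 785.81 kip·ft.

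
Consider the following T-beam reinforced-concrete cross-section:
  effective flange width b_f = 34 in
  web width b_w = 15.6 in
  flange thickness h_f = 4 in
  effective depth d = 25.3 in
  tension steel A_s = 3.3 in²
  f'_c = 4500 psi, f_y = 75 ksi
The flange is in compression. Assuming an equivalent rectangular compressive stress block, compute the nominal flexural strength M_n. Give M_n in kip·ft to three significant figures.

M_n ≈ 502 kip·ft

Tension: T = A_s f_y = 3.3 × 75 = 247.5 kips.
Try a within the flange: a = T/(0.85 f'_c b_f) = 247.5/(0.85 × 4.5 × 34) = 1.903 in.
Since a = 1.903 ≤ h_f = 4 in, the stress block lies entirely in the flange; analyse as a rectangular beam of width b_f.
M_n = T(d − a/2) = 247.5 × (25.3 − 0.9515) = 6026.3 kip·in.
M_n = 6026.3/12 = 502.19 kip·ft.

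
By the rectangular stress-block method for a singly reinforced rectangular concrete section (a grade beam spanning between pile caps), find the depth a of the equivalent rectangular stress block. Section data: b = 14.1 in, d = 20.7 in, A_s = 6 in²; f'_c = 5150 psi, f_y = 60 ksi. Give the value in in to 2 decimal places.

a ≈ 5.83 in

T = A_s f_y = 6 × 60 = 360 kips.
a = T/(0.85 f'_c b) = 360/(0.85 × 5.15 × 14.1) = 5.83 in.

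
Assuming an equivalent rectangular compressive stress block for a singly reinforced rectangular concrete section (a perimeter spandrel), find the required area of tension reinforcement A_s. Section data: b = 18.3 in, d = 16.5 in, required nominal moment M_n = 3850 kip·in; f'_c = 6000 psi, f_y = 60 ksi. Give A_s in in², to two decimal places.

From M_n = 0.85 f'_c a b (d − a/2):
a = d − √(d² − 2M_n/(0.85 f'_c b)) = 16.5 − √(16.5² − 2 × 3850/(0.85 × 6 × 18.3)) = 2.725 in.
A_s = 0.85 f'_c a b / f_y = 0.85 × 6 × 2.725 × 18.3 / 60 = 4.239 in².

A_s ≈ 4.24 in²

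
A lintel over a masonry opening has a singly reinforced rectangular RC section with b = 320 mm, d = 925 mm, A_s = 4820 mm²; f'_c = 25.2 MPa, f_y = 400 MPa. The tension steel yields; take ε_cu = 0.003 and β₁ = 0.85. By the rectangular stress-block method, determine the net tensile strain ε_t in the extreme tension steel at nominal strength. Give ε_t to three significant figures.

a = A_s f_y/(0.85 f'_c b) = 281.28 mm.
β₁ = 0.85, so c = a/β₁ = 281.28/0.85 = 330.92 mm.
From the linear strain diagram with ε_cu = 0.003: ε_t = 0.003 (d − c)/c = 0.003 × (925 − 330.92)/330.92 = 0.00539.
Since ε_t ≥ 0.005, the section is tension-controlled.

ε_t ≈ 0.00539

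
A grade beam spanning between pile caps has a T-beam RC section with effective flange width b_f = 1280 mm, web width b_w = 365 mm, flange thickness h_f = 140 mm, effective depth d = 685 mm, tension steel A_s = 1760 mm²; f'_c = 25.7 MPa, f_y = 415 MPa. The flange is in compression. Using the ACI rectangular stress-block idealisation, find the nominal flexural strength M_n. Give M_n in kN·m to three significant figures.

Tension: T = A_s f_y = 1760 × 415 = 730400 N.
Try a within the flange: a = T/(0.85 f'_c b_f) = 730400/(0.85 × 25.7 × 1280) = 26.12 mm.
Since a = 26.12 ≤ h_f = 140 mm, the stress block lies entirely in the flange; analyse as a rectangular beam of width b_f.
M_n = T(d − a/2) = 730400 × (685 − 13.06) = 490.78 × 10⁶ N·mm.
M_n = 490.78 kN·m.

M_n ≈ 491 kN·m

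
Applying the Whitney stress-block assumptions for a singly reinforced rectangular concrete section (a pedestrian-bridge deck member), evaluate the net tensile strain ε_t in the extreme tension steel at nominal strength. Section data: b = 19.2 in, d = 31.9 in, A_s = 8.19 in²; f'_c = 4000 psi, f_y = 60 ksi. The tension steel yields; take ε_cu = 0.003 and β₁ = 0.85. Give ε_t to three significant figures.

ε_t ≈ 0.00781

a = A_s f_y/(0.85 f'_c b) = 7.528 in.
β₁ = 0.85, so c = a/β₁ = 7.528/0.85 = 8.856 in.
From the linear strain diagram with ε_cu = 0.003: ε_t = 0.003 (d − c)/c = 0.003 × (31.9 − 8.856)/8.856 = 0.00781.
Since ε_t ≥ 0.005, the section is tension-controlled.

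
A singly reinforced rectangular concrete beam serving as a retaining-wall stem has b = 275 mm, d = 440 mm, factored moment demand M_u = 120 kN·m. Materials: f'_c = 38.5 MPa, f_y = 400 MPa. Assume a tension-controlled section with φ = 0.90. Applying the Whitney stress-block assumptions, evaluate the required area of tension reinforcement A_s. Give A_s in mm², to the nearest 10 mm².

M_n = M_u/φ = 120/0.90 = 133.333 kN·m.
With M_n = 0.85 f'_c a b (d − a/2), solve the quadratic for a:
a = d − √(d² − 2M_n/(0.85 f'_c b)) = 440 − √(440² − 2 × 133.333×10⁶/(0.85 × 38.5 × 275)) = 35.07 mm.
A_s = 0.85 f'_c a b / f_y = 0.85 × 38.5 × 35.07 × 275 / 400 = 789.0 mm².

A_s ≈ 790 mm²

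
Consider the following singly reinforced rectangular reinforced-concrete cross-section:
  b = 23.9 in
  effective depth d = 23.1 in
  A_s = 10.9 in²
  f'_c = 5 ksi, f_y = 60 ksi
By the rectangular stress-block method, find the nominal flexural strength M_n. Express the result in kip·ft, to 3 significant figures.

M_n ≈ 1080 kip·ft

T = A_s f_y = 10.9 × 60 = 654 kips.
a = T/(0.85 f'_c b) = 654/(0.85 × 5 × 23.9) = 6.439 in.
M_n = T(d − a/2) = 654 × (23.1 − 3.2195) = 13001.8 kip·in = 13001.8/12 = 1083.48 kip·ft.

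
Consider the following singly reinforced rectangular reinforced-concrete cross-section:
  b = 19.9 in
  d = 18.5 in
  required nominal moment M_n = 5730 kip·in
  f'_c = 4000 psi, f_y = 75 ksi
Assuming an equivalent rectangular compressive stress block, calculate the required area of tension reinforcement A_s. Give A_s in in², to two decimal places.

From M_n = 0.85 f'_c a b (d − a/2):
a = d − √(d² − 2M_n/(0.85 f'_c b)) = 18.5 − √(18.5² − 2 × 5730/(0.85 × 4 × 19.9)) = 5.352 in.
A_s = 0.85 f'_c a b / f_y = 0.85 × 4 × 5.352 × 19.9 / 75 = 4.828 in².

A_s ≈ 4.83 in²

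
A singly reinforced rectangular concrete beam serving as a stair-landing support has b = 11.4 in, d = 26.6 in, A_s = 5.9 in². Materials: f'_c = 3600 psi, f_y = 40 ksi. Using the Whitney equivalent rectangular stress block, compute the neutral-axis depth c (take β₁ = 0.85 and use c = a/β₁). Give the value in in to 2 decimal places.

c ≈ 7.96 in

T = A_s f_y = 5.9 × 40 = 236 kips.
a = T/(0.85 f'_c b) = 236/(0.85 × 3.6 × 11.4) = 6.7653 in.
With β₁ = 0.85, c = a/β₁ = 6.7653/0.85 = 7.96 in.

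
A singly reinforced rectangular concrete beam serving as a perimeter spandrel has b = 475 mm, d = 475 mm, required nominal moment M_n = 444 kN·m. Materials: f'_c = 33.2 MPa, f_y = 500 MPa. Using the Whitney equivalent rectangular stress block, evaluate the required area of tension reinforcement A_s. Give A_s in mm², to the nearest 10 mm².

A_s ≈ 2030 mm²

With M_n = 0.85 f'_c a b (d − a/2), solve the quadratic for a:
a = d − √(d² − 2M_n/(0.85 f'_c b)) = 475 − √(475² − 2 × 444×10⁶/(0.85 × 33.2 × 475)) = 75.78 mm.
A_s = 0.85 f'_c a b / f_y = 0.85 × 33.2 × 75.78 × 475 / 500 = 2031.6 mm².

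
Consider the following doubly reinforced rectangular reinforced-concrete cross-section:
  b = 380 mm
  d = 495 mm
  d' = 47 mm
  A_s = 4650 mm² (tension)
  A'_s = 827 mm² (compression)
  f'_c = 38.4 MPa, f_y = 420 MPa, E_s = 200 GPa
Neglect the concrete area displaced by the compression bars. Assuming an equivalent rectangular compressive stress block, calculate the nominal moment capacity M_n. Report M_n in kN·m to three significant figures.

M_n ≈ 846 kN·m

Assume both tension and compression steel yield.
Net tension couple steel: A_s − A'_s = 3823 mm².
a = (A_s − A'_s) f_y / (0.85 f'_c b) = 1605660/(0.85 × 38.4 × 380) = 129.46 mm.
c = a/β₁ = 129.46/0.776 = 166.83 mm; ε'_s = 0.003(c − d')/c = 0.0022 ≥ f_y/E_s = 0.0021, so compression steel does yield.
M_n = (A_s − A'_s) f_y (d − a/2) + A'_s f_y (d − d') = [1605660 × (495 − 64.73) + 347340 × (495 − 47)] × 10⁻⁶ = 690.87 + 155.61 = 846.48 kN·m.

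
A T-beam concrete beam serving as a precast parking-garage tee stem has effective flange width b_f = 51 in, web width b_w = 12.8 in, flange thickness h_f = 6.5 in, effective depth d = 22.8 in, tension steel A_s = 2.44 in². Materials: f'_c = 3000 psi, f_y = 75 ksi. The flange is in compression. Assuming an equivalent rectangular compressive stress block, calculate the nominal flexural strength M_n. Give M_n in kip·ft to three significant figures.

M_n ≈ 337 kip·ft

Tension: T = A_s f_y = 2.44 × 75 = 183 kips.
Try a within the flange: a = T/(0.85 f'_c b_f) = 183/(0.85 × 3 × 51) = 1.407 in.
Since a = 1.407 ≤ h_f = 6.5 in, the stress block lies entirely in the flange; analyse as a rectangular beam of width b_f.
M_n = T(d − a/2) = 183 × (22.8 − 0.7035) = 4043.7 kip·in.
M_n = 4043.7/12 = 336.98 kip·ft.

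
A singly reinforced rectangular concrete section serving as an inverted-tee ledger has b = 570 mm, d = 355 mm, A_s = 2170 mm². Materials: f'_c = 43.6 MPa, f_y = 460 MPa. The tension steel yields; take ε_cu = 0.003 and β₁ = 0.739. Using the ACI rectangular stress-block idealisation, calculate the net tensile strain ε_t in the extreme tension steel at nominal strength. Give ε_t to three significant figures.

a = A_s f_y/(0.85 f'_c b) = 47.25 mm.
β₁ = 0.739, so c = a/β₁ = 47.25/0.739 = 63.94 mm.
From the linear strain diagram with ε_cu = 0.003: ε_t = 0.003 (d − c)/c = 0.003 × (355 − 63.94)/63.94 = 0.0137.
Since ε_t ≥ 0.005, the section is tension-controlled.

ε_t ≈ 0.0137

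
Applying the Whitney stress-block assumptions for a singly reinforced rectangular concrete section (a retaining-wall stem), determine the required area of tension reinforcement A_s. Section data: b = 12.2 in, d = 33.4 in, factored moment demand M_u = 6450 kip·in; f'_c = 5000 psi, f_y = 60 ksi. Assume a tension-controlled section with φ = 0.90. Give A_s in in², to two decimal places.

M_n = M_u/φ = 6450/0.90 = 7166.67 kip·in.
From M_n = 0.85 f'_c a b (d − a/2):
a = d − √(d² − 2M_n/(0.85 f'_c b)) = 33.4 − √(33.4² − 2 × 7166.67/(0.85 × 5 × 12.2)) = 4.432 in.
A_s = 0.85 f'_c a b / f_y = 0.85 × 5 × 4.432 × 12.2 / 60 = 3.830 in².

A_s ≈ 3.83 in²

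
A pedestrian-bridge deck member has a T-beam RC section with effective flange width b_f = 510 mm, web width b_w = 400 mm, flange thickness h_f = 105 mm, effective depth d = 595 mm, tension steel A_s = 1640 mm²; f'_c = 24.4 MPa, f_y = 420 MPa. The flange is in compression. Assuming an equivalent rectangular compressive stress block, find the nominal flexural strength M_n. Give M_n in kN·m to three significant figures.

M_n ≈ 387 kN·m

Tension: T = A_s f_y = 1640 × 420 = 688800 N.
Try a within the flange: a = T/(0.85 f'_c b_f) = 688800/(0.85 × 24.4 × 510) = 65.12 mm.
Since a = 65.12 ≤ h_f = 105 mm, the stress block lies entirely in the flange; analyse as a rectangular beam of width b_f.
M_n = T(d − a/2) = 688800 × (595 − 32.56) = 387.41 × 10⁶ N·mm.
M_n = 387.41 kN·m.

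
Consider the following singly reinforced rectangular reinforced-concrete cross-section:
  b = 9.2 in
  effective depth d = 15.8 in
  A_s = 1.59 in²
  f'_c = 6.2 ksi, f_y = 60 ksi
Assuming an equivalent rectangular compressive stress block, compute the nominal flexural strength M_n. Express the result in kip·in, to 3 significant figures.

T = A_s f_y = 1.59 × 60 = 95.4 kips.
a = T/(0.85 f'_c b) = 95.4/(0.85 × 6.2 × 9.2) = 1.968 in.
M_n = T(d − a/2) = 95.4 × (15.8 − 0.984) = 1413.4 kip·in.

M_n ≈ 1410 kip·in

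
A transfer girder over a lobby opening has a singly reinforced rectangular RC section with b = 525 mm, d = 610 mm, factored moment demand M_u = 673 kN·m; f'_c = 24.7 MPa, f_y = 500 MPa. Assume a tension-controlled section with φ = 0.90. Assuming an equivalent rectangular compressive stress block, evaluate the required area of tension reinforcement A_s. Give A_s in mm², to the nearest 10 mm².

M_n = M_u/φ = 673/0.90 = 747.778 kN·m.
With M_n = 0.85 f'_c a b (d − a/2), solve the quadratic for a:
a = d − √(d² − 2M_n/(0.85 f'_c b)) = 610 − √(610² − 2 × 747.778×10⁶/(0.85 × 24.7 × 525)) = 123.77 mm.
A_s = 0.85 f'_c a b / f_y = 0.85 × 24.7 × 123.77 × 525 / 500 = 2728.5 mm².

A_s ≈ 2730 mm²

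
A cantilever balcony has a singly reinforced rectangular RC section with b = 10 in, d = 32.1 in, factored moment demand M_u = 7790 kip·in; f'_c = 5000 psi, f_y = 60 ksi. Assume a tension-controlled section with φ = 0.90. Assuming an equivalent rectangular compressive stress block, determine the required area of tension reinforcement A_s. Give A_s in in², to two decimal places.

A_s ≈ 5.06 in²

M_n = M_u/φ = 7790/0.90 = 8655.56 kip·in.
From M_n = 0.85 f'_c a b (d − a/2):
a = d − √(d² − 2M_n/(0.85 f'_c b)) = 32.1 − √(32.1² − 2 × 8655.56/(0.85 × 5 × 10)) = 7.138 in.
A_s = 0.85 f'_c a b / f_y = 0.85 × 5 × 7.138 × 10 / 60 = 5.056 in².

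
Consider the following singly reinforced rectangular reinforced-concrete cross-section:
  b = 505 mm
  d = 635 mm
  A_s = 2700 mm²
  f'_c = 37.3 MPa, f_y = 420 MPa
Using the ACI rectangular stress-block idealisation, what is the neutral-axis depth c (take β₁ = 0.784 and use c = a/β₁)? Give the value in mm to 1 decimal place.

T = A_s f_y = 2700 × 420 = 1134000 N = 1134 kN.
Setting C = 0.85 f'_c a b equal to T: a = 1134000/(0.85 × 37.3 × 505) = 70.826 mm.
With β₁ = 0.784, c = a/β₁ = 70.826/0.784 = 90.3 mm.

c ≈ 90.3 mm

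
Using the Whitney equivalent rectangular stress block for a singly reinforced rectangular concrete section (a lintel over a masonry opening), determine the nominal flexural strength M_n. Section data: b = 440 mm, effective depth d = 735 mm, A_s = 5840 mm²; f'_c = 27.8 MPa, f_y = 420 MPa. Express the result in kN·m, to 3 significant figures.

M_n ≈ 1510 kN·m

T = A_s f_y = 5840 × 420 = 2452800 N = 2452.8 kN.
From C = T: a = T/(0.85 f'_c b) = 2452800/(0.85 × 27.8 × 440) = 235.91 mm.
M_n = T(d − a/2) = 2452.8 kN × (735 − 117.955) mm = 1513.49 kN·m.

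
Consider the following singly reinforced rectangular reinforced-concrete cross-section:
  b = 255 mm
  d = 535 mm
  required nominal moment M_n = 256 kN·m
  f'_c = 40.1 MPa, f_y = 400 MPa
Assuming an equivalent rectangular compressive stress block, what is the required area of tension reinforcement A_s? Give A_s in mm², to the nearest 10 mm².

With M_n = 0.85 f'_c a b (d − a/2), solve the quadratic for a:
a = d − √(d² − 2M_n/(0.85 f'_c b)) = 535 − √(535² − 2 × 256×10⁶/(0.85 × 40.1 × 255)) = 58.22 mm.
A_s = 0.85 f'_c a b / f_y = 0.85 × 40.1 × 58.22 × 255 / 400 = 1265.1 mm².

A_s ≈ 1270 mm²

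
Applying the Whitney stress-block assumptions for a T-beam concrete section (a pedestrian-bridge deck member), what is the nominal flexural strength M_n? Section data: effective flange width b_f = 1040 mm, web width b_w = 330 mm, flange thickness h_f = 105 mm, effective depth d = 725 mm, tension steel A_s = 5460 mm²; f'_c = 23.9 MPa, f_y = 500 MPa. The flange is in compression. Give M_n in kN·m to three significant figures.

Tension: T = A_s f_y = 5460 × 500 = 2730000 N.
Try a within the flange: a = T/(0.85 f'_c b_f) = 2730000/(0.85 × 23.9 × 1040) = 129.21 mm.
a = 129.21 > h_f = 105 mm: the block extends into the web. Split into flange-overhang and web parts.
C_f = 0.85 f'_c (b_f − b_w) h_f = 0.85 × 23.9 × (1040 − 330) × 105 = 1514483 N.
Remaining web compression depth: a_w = (T − C_f)/(0.85 f'_c b_w) = (2730000 − 1514483)/(0.85 × 23.9 × 330) = 181.31 mm.
M_n = C_f(d − h_f/2) + (T − C_f)(d − a_w/2) = 1514483 × (725 − 52.5) + 1215517 × (725 − 90.655) = 1018.49 + 771.06 = 1789.55 × 10⁶ N·mm.
M_n = 1789.55 kN·m.

M_n ≈ 1790 kN·m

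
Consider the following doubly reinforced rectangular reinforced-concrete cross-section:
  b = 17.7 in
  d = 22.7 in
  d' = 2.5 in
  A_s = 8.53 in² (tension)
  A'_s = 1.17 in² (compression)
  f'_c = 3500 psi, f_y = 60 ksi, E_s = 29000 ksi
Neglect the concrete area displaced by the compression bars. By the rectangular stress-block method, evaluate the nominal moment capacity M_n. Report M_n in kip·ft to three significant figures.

M_n ≈ 799 kip·ft

Assume both steels yield.
a = (A_s − A'_s) f_y/(0.85 f'_c b) = (8.53 − 1.17) × 60/(0.85 × 3.5 × 17.7) = 8.386 in.
c = a/β₁ = 8.386/0.85 = 9.866 in; ε'_s = 0.003(c − d')/c = 0.0022 ≥ ε_y = 0.0021, so the compression steel yields.
M_n = (A_s − A'_s) f_y (d − a/2) + A'_s f_y (d − d') = 441.6 × (22.7 − 4.193) + 70.2 × (22.7 − 2.5) = 8172.7 + 1418.0 = 9590.7 kip·in = 9590.7/12 = 799.23 kip·ft.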